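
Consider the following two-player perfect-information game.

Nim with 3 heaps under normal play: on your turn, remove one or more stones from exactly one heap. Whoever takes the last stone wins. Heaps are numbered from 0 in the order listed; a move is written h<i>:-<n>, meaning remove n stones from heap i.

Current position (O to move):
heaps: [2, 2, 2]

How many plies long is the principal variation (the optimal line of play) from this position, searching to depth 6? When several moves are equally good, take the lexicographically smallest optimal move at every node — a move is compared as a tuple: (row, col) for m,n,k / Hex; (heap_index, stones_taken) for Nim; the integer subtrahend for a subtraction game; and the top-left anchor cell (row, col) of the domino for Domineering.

PV length from [(2,2,2)]: 5 plies

ply 1, O at (2,2,2) | h0:-1=-1→(1,2,2); h0:-2=+1→(0,2,2)*; h1:-1=-1→(2,1,2); h1:-2=+1→(2,0,2); h2:-1=-1→(2,2,1); h2:-2=+1→(2,2,0)
ply 2, X at (0,2,2) | h1:-1=-1→(0,1,2)*; h1:-2=-1→(0,0,2); h2:-1=-1→(0,2,1); h2:-2=-1→(0,2,0)
ply 3, O at (0,1,2) | h1:-1=-1→(0,0,2); h2:-1=+1→(0,1,1)*; h2:-2=-1→(0,1,0)
ply 4, X at (0,1,1) | h1:-1=-1→(0,0,1)*; h2:-1=-1→(0,1,0)
ply 5, O at (0,0,1) | h2:-1=+1→(0,0,0)*
ply 6: (0,0,0) is terminal -1 (X); from (2,2,2) depth 6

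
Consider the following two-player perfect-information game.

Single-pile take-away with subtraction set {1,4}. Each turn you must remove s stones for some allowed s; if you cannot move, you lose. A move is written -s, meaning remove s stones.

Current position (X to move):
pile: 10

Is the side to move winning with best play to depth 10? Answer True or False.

[10] X move#1: -1:-1/9*, -4:-1/6
[9] O move#2: -1:-1/8, -4:+1/5*
[5] X move#3: -1:-1/4*, -4:-1/1
[4] O move#4: -1:-1/3, -4:+1/0*
[0] end (terminal -1, X#5); searched 10 to 10

X winning at [10]: False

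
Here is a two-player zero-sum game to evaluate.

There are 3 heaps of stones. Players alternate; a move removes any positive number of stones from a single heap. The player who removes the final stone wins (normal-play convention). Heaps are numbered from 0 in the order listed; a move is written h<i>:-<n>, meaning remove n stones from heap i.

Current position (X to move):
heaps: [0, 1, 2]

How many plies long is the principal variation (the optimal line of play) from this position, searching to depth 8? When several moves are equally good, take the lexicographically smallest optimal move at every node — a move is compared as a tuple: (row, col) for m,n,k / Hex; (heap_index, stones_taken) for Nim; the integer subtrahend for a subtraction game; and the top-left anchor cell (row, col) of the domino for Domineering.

PV length from [(0,1,2)]: 3 plies

[(0,1,2)] X move#1: h1:-1:-1/(0,0,2), h2:-1:+1/(0,1,1)*, h2:-2:-1/(0,1,0)
[(0,1,1)] O move#2: h1:-1:-1/(0,0,1)*, h2:-1:-1/(0,1,0)
[(0,0,1)] X move#3: h2:-1:+1/(0,0,0)*
[(0,0,0)] end (terminal -1, O#4); searched (0,1,2) to 8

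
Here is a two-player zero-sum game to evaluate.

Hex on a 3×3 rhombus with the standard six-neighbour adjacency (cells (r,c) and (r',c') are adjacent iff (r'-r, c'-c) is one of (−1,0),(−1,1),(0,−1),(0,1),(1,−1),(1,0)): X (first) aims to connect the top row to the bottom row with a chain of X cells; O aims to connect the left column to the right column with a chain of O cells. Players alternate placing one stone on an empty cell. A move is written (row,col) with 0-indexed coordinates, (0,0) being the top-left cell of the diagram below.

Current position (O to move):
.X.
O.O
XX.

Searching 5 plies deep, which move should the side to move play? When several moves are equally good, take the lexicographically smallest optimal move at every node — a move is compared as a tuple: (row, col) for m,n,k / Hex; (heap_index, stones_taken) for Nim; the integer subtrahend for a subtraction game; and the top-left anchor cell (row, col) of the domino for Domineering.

O's best at [.X./O.O/XX.]: (1,1)

p1 O@[.X./O.O/XX.]: (0,0)[OX./O.O/XX.]-1 (0,2)[.XO/O.O/XX.]-1 (1,1)[.X./OOO/XX.]+1* (2,2)[.X./O.O/XXO]-1
p2 X@[.X./OOO/XX.] terminal -1; root [.X./O.O/XX.] d5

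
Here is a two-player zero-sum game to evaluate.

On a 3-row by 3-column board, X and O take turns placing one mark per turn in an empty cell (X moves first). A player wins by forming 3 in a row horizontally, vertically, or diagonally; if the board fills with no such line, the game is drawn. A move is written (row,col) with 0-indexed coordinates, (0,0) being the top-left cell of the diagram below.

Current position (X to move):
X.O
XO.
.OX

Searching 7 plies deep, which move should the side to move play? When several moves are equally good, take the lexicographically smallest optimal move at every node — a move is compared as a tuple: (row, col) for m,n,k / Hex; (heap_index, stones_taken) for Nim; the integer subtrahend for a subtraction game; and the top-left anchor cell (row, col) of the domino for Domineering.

ply 1, X at X.O/XO./.OX | (0,1)=-1→XXO/XO./.OX; (1,2)=-1→X.O/XOX/.OX; (2,0)=+1→X.O/XO./XOX*
ply 2: X.O/XO./XOX is terminal -1 (O); from X.O/XO./.OX depth 7

X's best at [X.O/XO./.OX]: (2,0)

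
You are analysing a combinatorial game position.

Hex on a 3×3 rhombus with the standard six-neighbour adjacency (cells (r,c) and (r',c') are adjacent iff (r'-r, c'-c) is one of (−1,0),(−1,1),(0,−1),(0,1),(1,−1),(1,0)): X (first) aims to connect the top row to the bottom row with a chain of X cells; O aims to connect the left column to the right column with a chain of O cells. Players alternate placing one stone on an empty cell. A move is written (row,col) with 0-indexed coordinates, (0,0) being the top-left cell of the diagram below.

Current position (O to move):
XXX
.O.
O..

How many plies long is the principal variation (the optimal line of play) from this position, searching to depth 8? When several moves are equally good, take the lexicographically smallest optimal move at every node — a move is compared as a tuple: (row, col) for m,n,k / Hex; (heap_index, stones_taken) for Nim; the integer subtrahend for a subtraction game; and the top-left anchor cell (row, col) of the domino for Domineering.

PV length from [XXX/.O./O..]: 1 ply

p1 O@[XXX/.O./O..]: (1,0)[XXX/OO./O..]-1 (1,2)[XXX/.OO/O..]+1* (2,1)[XXX/.O./OO.]+1 (2,2)[XXX/.O./O.O]+1
p2 X@[XXX/.OO/O..] terminal -1; root [XXX/.O./O..] d8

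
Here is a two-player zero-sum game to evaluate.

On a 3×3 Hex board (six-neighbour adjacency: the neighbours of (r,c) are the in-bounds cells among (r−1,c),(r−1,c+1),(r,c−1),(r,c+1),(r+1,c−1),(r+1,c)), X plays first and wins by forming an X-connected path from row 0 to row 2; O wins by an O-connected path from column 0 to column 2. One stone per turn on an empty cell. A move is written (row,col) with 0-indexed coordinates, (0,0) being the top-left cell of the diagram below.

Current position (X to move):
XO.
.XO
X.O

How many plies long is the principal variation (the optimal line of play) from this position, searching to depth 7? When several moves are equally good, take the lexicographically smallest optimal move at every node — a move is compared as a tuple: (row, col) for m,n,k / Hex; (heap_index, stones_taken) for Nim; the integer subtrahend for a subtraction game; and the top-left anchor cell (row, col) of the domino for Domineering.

[XO./.XO/X.O] X move#1: (0,2):+1/XOX/.XO/X.O*, (1,0):+1/XO./XXO/X.O, (2,1):+1/XO./.XO/XXO
[XOX/.XO/X.O] end (terminal -1, O#2); searched XO./.XO/X.O to 7

PV length from [XO./.XO/X.O]: 1 ply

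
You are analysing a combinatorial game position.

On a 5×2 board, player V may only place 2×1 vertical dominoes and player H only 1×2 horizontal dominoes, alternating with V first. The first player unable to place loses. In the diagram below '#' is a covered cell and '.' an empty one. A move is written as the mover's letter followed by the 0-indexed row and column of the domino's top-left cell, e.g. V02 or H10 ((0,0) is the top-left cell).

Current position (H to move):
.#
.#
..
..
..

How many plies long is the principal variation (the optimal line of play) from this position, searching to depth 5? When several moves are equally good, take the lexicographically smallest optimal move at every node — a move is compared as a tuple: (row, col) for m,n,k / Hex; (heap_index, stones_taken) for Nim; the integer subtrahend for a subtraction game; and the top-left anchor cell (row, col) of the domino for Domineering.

PV length from [.#/.#/../../..]: 3 plies

[.#/.#/../../..] H move#1: H20:-1/.#/.#/##/../.., H30:+1/.#/.#/../##/..*, H40:-1/.#/.#/../../##
[.#/.#/../##/..] V move#2: V00:-1/##/##/../##/..*, V10:-1/.#/##/#./##/..
[##/##/../##/..] H move#3: H20:+1/##/##/##/##/..*, H40:+1/##/##/../##/##
[##/##/##/##/..] end (terminal -1, V#4); searched .#/.#/../../.. to 5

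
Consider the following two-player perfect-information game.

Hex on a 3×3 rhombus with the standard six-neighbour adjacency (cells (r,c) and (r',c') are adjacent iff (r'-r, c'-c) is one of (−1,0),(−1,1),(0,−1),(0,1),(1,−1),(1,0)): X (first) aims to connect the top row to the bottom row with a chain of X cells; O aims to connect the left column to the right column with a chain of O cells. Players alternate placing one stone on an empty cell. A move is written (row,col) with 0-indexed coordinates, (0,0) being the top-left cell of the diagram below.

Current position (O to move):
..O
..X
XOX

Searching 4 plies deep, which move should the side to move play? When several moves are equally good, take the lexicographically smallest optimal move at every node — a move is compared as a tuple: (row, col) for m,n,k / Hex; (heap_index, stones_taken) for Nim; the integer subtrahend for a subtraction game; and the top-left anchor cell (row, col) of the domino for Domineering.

[..O/..X/XOX] O move#1: (0,0):-1/O.O/..X/XOX, (0,1):+1/.OO/..X/XOX*, (1,0):+1/..O/O.X/XOX, (1,1):-1/..O/.OX/XOX
[.OO/..X/XOX] X move#2: (0,0):-1/XOO/..X/XOX*, (1,0):-1/.OO/X.X/XOX, (1,1):-1/.OO/.XX/XOX
[XOO/..X/XOX] O move#3: (1,0):+1/XOO/O.X/XOX*, (1,1):-1/XOO/.OX/XOX
[XOO/O.X/XOX] end (terminal -1, X#4); searched ..O/..X/XOX to 4

O's best at [..O/..X/XOX]: (0,1)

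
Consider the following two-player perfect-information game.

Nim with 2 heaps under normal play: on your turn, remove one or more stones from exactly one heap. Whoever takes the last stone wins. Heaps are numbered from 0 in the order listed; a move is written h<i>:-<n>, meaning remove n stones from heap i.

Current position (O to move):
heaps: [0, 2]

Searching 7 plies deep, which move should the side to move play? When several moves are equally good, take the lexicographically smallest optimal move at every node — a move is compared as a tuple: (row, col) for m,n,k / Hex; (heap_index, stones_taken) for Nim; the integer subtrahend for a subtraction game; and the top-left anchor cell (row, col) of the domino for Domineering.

p1 O@[(0,2)]: h1:-1[(0,1)]-1 h1:-2[(0,0)]+1*
p2 X@[(0,0)] terminal -1; root [(0,2)] d7

O's best at [(0,2)]: h1:-2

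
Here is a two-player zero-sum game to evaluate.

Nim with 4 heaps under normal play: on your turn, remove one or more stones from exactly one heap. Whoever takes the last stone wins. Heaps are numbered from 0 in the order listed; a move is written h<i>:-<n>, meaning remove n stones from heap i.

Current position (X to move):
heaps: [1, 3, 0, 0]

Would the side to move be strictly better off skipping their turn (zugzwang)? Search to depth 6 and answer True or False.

zugzwang((1,3,0,0), X) = False

ply 1, X at (1,3,0,0) | h0:-1=-1→(0,3,0,0); h1:-1=-1→(1,2,0,0); h1:-2=+1→(1,1,0,0)*; h1:-3=-1→(1,0,0,0)
ply 2, O at (1,1,0,0) | h0:-1=-1→(0,1,0,0)*; h1:-1=-1→(1,0,0,0)
ply 3, X at (0,1,0,0) | h1:-1=+1→(0,0,0,0)*
ply 4: (0,0,0,0) is terminal -1 (O); from (1,3,0,0) depth 6
suppose X passes — search the same position with O to move:
pass> ply 1, O at (1,3,0,0) | h0:-1=-1→(0,3,0,0); h1:-1=-1→(1,2,0,0); h1:-2=+1→(1,1,0,0)*; h1:-3=-1→(1,0,0,0)
pass> ply 2, X at (1,1,0,0) | h0:-1=-1→(0,1,0,0)*; h1:-1=-1→(1,0,0,0)
pass> ply 3, O at (0,1,0,0) | h1:-1=+1→(0,0,0,0)*
pass> ply 4: (0,0,0,0) is terminal -1 (X); from (1,3,0,0) depth 6
for X: play +1, pass -1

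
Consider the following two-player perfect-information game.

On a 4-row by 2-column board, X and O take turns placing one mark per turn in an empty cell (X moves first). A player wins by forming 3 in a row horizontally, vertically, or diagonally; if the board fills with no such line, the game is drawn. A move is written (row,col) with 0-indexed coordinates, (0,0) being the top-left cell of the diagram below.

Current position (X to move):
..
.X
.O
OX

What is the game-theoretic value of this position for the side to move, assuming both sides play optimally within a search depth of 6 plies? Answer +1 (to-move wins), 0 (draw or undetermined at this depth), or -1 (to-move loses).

ply 1, X at ../.X/.O/OX | (0,0)=+0→X./.X/.O/OX*; (0,1)=+0→.X/.X/.O/OX; (1,0)=+0→../XX/.O/OX; (2,0)=+0→../.X/XO/OX
ply 2, O at X./.X/.O/OX | (0,1)=+0→XO/.X/.O/OX*; (1,0)=+0→X./OX/.O/OX; (2,0)=+0→X./.X/OO/OX
ply 3, X at XO/.X/.O/OX | (1,0)=+0→XO/XX/.O/OX*; (2,0)=+0→XO/.X/XO/OX
ply 4, O at XO/XX/.O/OX | (2,0)=+0→XO/XX/OO/OX*
ply 5: XO/XX/OO/OX is terminal +0 (X); from ../.X/.O/OX depth 6

value(../.X/.O/OX, X) = 0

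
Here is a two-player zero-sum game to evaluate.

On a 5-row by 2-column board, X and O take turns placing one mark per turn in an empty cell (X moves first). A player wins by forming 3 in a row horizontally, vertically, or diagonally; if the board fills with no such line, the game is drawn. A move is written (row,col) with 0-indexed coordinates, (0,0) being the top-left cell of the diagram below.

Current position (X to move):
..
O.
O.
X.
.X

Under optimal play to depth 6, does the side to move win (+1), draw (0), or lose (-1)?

value(../O./O./X./.X, X) = 0

p1 X@[../O./O./X./.X]: (0,0)[X./O./O./X./.X]+0* (0,1)[.X/O./O./X./.X]-1 (1,1)[../OX/O./X./.X]-1 (2,1)[../O./OX/X./.X]-1 (3,1)[../O./O./XX/.X]-1 (4,0)[../O./O./X./XX]-1
p2 O@[X./O./O./X./.X]: (0,1)[XO/O./O./X./.X]+0* (1,1)[X./OO/O./X./.X]+0 (2,1)[X./O./OO/X./.X]+0 (3,1)[X./O./O./XO/.X]+0 (4,0)[X./O./O./X./OX]+0
p3 X@[XO/O./O./X./.X]: (1,1)[XO/OX/O./X./.X]+0* (2,1)[XO/O./OX/X./.X]+0 (3,1)[XO/O./O./XX/.X]+0 (4,0)[XO/O./O./X./XX]+0
p4 O@[XO/OX/O./X./.X]: (2,1)[XO/OX/OO/X./.X]+0* (3,1)[XO/OX/O./XO/.X]+0 (4,0)[XO/OX/O./X./OX]+0
p5 X@[XO/OX/OO/X./.X]: (3,1)[XO/OX/OO/XX/.X]+0* (4,0)[XO/OX/OO/X./XX]+0
p6 O@[XO/OX/OO/XX/.X]: (4,0)[XO/OX/OO/XX/OX]+0*
p7 X@[XO/OX/OO/XX/OX] terminal +0; root [../O./O./X./.X] d6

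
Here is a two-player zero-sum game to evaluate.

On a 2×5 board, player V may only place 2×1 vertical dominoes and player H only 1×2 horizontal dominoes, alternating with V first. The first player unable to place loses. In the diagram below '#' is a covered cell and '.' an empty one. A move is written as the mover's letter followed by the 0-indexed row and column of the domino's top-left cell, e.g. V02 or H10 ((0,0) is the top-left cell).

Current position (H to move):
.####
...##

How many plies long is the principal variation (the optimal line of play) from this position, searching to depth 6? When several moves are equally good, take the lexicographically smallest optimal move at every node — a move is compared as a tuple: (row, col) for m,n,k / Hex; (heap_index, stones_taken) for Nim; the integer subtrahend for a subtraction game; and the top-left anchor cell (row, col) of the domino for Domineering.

PV length from [.####/...##]: 1 ply

ply 1, H at .####/...## | H10=+1→.####/##.##*; H11=-1→.####/.####
ply 2: .####/##.## is terminal -1 (V); from .####/...## depth 6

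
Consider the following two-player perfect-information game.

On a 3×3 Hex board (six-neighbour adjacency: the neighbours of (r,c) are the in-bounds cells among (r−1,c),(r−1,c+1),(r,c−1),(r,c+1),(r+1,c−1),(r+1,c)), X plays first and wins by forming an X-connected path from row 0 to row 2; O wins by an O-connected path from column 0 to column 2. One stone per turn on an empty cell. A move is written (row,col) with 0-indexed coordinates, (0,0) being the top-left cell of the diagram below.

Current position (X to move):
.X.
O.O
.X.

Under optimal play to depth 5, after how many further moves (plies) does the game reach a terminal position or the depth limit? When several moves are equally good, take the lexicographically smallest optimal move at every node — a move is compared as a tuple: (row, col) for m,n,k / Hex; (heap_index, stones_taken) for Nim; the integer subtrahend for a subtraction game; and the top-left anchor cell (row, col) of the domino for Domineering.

PV length from [.X./O.O/.X.]: 1 ply

ply 1, X at .X./O.O/.X. | (0,0)=-1→XX./O.O/.X.; (0,2)=-1→.XX/O.O/.X.; (1,1)=+1→.X./OXO/.X.*; (2,0)=-1→.X./O.O/XX.; (2,2)=-1→.X./O.O/.XX
ply 2: .X./OXO/.X. is terminal -1 (O); from .X./O.O/.X. depth 5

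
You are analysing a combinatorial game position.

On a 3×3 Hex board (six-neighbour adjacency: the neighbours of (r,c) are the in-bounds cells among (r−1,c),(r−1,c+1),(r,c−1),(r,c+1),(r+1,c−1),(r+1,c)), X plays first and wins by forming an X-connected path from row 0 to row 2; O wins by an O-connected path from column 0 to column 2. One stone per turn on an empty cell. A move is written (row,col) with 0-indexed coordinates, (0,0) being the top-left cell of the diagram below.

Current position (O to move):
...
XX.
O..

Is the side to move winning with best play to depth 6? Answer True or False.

ply 1, O at .../XX./O.. | (0,0)=-1→O../XX./O..; (0,1)=-1→.O./XX./O..; (0,2)=-1→..O/XX./O..; (1,2)=-1→.../XXO/O..; (2,1)=+1→.../XX./OO.*; (2,2)=-1→.../XX./O.O
ply 2, X at .../XX./OO. | (0,0)=-1→X../XX./OO.*; (0,1)=-1→.X./XX./OO.; (0,2)=-1→..X/XX./OO.; (1,2)=-1→.../XXX/OO.; (2,2)=-1→.../XX./OOX
ply 3, O at X../XX./OO. | (0,1)=+1→XO./XX./OO.*; (0,2)=+1→X.O/XX./OO.; (1,2)=+1→X../XXO/OO.; (2,2)=+1→X../XX./OOO
ply 4, X at XO./XX./OO. | (0,2)=-1→XOX/XX./OO.*; (1,2)=-1→XO./XXX/OO.; (2,2)=-1→XO./XX./OOX
ply 5, O at XOX/XX./OO. | (1,2)=+1→XOX/XXO/OO.*; (2,2)=+1→XOX/XX./OOO
ply 6: XOX/XXO/OO. is terminal -1 (X); from .../XX./O.. depth 6

O winning at [.../XX./O..]: True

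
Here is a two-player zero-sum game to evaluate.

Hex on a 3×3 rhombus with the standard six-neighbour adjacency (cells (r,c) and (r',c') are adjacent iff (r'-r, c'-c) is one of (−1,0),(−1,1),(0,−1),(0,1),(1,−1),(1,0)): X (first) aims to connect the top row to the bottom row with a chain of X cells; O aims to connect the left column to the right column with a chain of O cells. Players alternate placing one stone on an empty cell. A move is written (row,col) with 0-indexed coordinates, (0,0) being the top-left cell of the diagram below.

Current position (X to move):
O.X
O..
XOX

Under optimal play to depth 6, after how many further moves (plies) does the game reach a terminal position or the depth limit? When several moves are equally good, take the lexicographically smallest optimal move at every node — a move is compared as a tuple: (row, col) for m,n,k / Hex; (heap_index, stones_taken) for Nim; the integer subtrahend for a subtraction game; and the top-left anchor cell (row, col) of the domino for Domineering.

PV length from [O.X/O../XOX]: 3 plies

ply 1, X at O.X/O../XOX | (0,1)=+1→OXX/O../XOX*; (1,1)=+1→O.X/OX./XOX; (1,2)=+1→O.X/O.X/XOX
ply 2, O at OXX/O../XOX | (1,1)=-1→OXX/OO./XOX*; (1,2)=-1→OXX/O.O/XOX
ply 3, X at OXX/OO./XOX | (1,2)=+1→OXX/OOX/XOX*
ply 4: OXX/OOX/XOX is terminal -1 (O); from O.X/O../XOX depth 6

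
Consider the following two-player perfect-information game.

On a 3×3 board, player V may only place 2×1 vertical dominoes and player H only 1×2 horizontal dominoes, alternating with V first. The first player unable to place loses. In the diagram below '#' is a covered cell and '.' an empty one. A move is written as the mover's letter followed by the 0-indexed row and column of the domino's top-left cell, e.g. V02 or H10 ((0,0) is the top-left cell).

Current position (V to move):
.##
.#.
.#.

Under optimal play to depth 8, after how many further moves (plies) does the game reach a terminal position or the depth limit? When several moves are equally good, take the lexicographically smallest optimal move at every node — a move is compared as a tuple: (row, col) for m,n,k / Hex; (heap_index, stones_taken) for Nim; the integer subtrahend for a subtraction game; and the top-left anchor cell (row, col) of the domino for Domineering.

ply 1, V at .##/.#./.#. | V00=+1→###/##./.#.*; V10=+1→.##/##./##.; V12=+1→.##/.##/.##
ply 2: ###/##./.#. is terminal -1 (H); from .##/.#./.#. depth 8

PV length from [.##/.#./.#.]: 1 ply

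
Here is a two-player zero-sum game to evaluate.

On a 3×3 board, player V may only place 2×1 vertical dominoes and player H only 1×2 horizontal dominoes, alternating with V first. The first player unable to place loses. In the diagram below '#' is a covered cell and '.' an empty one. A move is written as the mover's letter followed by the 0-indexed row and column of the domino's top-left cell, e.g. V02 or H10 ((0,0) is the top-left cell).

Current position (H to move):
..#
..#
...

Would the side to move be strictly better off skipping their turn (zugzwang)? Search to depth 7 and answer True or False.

[..#/..#/...] H move#1: H00:-1/###/..#/..., H10:+1/..#/###/...*, H20:-1/..#/..#/##., H21:-1/..#/..#/.##
[..#/###/...] end (terminal -1, V#2); searched ..#/..#/... to 7
if H skipped the turn, V would face:
~ [..#/..#/...] V move#1: V00:+1/#.#/#.#/...*, V01:+1/.##/.##/..., V10:+1/..#/#.#/#.., V11:+1/..#/.##/.#.
~ [#.#/#.#/...] H move#2: H20:-1/#.#/#.#/##.*, H21:-1/#.#/#.#/.##
~ [#.#/#.#/##.] V move#3: V01:+1/###/###/##.*
~ [###/###/##.] end (terminal -1, H#4); searched ..#/..#/... to 7
compare (H): move=+1 vs pass=-1

zugzwang(..#/..#/..., H) = False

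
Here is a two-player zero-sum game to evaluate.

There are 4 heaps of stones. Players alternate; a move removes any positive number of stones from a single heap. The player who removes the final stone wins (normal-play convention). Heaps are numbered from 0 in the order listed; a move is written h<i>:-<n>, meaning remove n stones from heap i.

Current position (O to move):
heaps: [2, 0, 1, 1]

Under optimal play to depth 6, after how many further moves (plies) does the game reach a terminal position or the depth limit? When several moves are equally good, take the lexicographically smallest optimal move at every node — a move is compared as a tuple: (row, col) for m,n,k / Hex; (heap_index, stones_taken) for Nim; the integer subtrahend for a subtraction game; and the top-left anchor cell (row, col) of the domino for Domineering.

ply 1, O at (2,0,1,1) | h0:-1=-1→(1,0,1,1); h0:-2=+1→(0,0,1,1)*; h2:-1=-1→(2,0,0,1); h3:-1=-1→(2,0,1,0)
ply 2, X at (0,0,1,1) | h2:-1=-1→(0,0,0,1)*; h3:-1=-1→(0,0,1,0)
ply 3, O at (0,0,0,1) | h3:-1=+1→(0,0,0,0)*
ply 4: (0,0,0,0) is terminal -1 (X); from (2,0,1,1) depth 6

PV length from [(2,0,1,1)]: 3 plies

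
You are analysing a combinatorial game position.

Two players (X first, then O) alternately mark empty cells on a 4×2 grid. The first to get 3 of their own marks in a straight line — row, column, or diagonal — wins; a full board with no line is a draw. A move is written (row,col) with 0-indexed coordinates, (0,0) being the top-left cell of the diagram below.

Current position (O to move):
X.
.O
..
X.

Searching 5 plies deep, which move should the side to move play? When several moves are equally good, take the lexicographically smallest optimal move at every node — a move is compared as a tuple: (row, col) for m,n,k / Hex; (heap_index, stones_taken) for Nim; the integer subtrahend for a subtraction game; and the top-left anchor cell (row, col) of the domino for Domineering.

O's best at [X./.O/../X.]: (2,1)

p1 O@[X./.O/../X.]: (0,1)[XO/.O/../X.]+0 (1,0)[X./OO/../X.]+0 (2,0)[X./.O/O./X.]+0 (2,1)[X./.O/.O/X.]+1* (3,1)[X./.O/../XO]+0
p2 X@[X./.O/.O/X.]: (0,1)[XX/.O/.O/X.]-1* (1,0)[X./XO/.O/X.]-1 (2,0)[X./.O/XO/X.]-1 (3,1)[X./.O/.O/XX]-1
p3 O@[XX/.O/.O/X.]: (1,0)[XX/OO/.O/X.]+0 (2,0)[XX/.O/OO/X.]+0 (3,1)[XX/.O/.O/XO]+1*
p4 X@[XX/.O/.O/XO] terminal -1; root [X./.O/../X.] d5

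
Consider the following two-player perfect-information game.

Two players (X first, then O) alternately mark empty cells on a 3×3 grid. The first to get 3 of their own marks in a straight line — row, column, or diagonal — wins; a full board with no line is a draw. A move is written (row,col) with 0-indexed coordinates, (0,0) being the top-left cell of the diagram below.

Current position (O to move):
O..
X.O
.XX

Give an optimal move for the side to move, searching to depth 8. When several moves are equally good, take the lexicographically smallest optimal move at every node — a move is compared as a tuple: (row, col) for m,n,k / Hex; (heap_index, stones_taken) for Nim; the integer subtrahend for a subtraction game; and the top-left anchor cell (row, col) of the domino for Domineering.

O's best at [O../X.O/.XX]: (2,0)

p1 O@[O../X.O/.XX]: (0,1)[OO./X.O/.XX]-1 (0,2)[O.O/X.O/.XX]-1 (1,1)[O../XOO/.XX]-1 (2,0)[O../X.O/OXX]+0*
p2 X@[O../X.O/OXX]: (0,1)[OX./X.O/OXX]+0* (0,2)[O.X/X.O/OXX]+0 (1,1)[O../XXO/OXX]+0
p3 O@[OX./X.O/OXX]: (0,2)[OXO/X.O/OXX]-1 (1,1)[OX./XOO/OXX]+0*
p4 X@[OX./XOO/OXX]: (0,2)[OXX/XOO/OXX]+0*
p5 O@[OXX/XOO/OXX] terminal +0; root [O../X.O/.XX] d8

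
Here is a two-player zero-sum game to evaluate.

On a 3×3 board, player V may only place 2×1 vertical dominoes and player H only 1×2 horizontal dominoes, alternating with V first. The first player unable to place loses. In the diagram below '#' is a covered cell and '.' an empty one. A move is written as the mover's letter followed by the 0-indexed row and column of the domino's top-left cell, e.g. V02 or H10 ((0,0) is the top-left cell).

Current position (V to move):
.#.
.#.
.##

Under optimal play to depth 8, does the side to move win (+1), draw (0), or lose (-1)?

value(.#./.#./.##, V) = +1

p1 V@[.#./.#./.##]: V00[##./##./.##]+1* V02[.##/.##/.##]+1 V10[.#./##./###]+1
p2 H@[##./##./.##] terminal -1; root [.#./.#./.##] d8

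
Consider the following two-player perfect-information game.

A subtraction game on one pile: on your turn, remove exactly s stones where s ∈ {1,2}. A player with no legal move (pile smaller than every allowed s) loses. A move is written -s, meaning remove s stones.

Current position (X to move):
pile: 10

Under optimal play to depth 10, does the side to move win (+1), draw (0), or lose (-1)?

ply 1, X at 10 | -1=+1→9*; -2=-1→8
ply 2, O at 9 | -1=-1→8*; -2=-1→7
ply 3, X at 8 | -1=-1→7; -2=+1→6*
ply 4, O at 6 | -1=-1→5*; -2=-1→4
ply 5, X at 5 | -1=-1→4; -2=+1→3*
ply 6, O at 3 | -1=-1→2*; -2=-1→1
ply 7, X at 2 | -1=-1→1; -2=+1→0*
ply 8: 0 is terminal -1 (O); from 10 depth 10

value(10, X) = +1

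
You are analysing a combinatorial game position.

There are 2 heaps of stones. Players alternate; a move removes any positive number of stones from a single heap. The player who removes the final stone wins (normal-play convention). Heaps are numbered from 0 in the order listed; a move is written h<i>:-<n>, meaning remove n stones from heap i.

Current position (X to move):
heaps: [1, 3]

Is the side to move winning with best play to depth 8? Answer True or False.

X winning at [(1,3)]: True

p1 X@[(1,3)]: h0:-1[(0,3)]-1 h1:-1[(1,2)]-1 h1:-2[(1,1)]+1* h1:-3[(1,0)]-1
p2 O@[(1,1)]: h0:-1[(0,1)]-1* h1:-1[(1,0)]-1
p3 X@[(0,1)]: h1:-1[(0,0)]+1*
p4 O@[(0,0)] terminal -1; root [(1,3)] d8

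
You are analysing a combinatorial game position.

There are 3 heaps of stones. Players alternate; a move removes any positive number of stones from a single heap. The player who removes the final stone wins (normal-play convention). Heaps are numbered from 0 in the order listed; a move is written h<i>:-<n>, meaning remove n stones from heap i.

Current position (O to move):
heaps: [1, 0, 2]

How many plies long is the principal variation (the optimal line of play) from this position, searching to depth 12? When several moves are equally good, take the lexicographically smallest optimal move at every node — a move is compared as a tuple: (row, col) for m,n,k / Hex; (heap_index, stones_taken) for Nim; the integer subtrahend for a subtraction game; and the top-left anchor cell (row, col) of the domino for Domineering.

PV length from [(1,0,2)]: 3 plies

ply 1, O at (1,0,2) | h0:-1=-1→(0,0,2); h2:-1=+1→(1,0,1)*; h2:-2=-1→(1,0,0)
ply 2, X at (1,0,1) | h0:-1=-1→(0,0,1)*; h2:-1=-1→(1,0,0)
ply 3, O at (0,0,1) | h2:-1=+1→(0,0,0)*
ply 4: (0,0,0) is terminal -1 (X); from (1,0,2) depth 12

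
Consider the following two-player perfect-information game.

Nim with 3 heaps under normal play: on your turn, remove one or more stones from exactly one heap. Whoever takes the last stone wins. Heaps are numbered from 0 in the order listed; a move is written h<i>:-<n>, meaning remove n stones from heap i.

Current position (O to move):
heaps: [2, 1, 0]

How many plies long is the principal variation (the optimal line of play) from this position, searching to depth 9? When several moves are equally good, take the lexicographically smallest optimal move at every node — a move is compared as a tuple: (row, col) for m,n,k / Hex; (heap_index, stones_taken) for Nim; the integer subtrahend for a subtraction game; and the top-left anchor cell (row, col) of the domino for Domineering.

PV length from [(2,1,0)]: 3 plies

ply 1, O at (2,1,0) | h0:-1=+1→(1,1,0)*; h0:-2=-1→(0,1,0); h1:-1=-1→(2,0,0)
ply 2, X at (1,1,0) | h0:-1=-1→(0,1,0)*; h1:-1=-1→(1,0,0)
ply 3, O at (0,1,0) | h1:-1=+1→(0,0,0)*
ply 4: (0,0,0) is terminal -1 (X); from (2,1,0) depth 9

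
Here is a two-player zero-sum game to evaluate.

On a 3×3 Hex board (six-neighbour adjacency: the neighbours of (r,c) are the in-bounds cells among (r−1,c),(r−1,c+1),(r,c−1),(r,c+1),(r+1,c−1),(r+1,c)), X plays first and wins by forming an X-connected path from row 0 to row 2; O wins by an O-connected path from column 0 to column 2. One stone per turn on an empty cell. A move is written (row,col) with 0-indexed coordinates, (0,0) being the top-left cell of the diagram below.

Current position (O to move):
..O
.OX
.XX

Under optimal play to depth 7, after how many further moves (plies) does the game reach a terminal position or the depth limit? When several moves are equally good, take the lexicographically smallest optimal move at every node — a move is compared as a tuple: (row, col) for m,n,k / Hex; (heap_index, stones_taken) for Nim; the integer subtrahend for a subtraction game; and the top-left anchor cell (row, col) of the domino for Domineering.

PV length from [..O/.OX/.XX]: 3 plies

[..O/.OX/.XX] O move#1: (0,0):+1/O.O/.OX/.XX*, (0,1):+1/.OO/.OX/.XX, (1,0):+1/..O/OOX/.XX, (2,0):+1/..O/.OX/OXX
[O.O/.OX/.XX] X move#2: (0,1):-1/OXO/.OX/.XX*, (1,0):-1/O.O/XOX/.XX, (2,0):-1/O.O/.OX/XXX
[OXO/.OX/.XX] O move#3: (1,0):+1/OXO/OOX/.XX*, (2,0):+1/OXO/.OX/OXX
[OXO/OOX/.XX] end (terminal -1, X#4); searched ..O/.OX/.XX to 7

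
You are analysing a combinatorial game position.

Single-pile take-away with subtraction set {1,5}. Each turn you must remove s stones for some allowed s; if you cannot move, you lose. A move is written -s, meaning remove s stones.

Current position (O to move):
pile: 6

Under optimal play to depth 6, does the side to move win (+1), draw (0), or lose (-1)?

value(6, O) = -1

[6] O move#1: -1:-1/5*, -5:-1/1
[5] X move#2: -1:+1/4*, -5:+1/0
[4] O move#3: -1:-1/3*
[3] X move#4: -1:+1/2*
[2] O move#5: -1:-1/1*
[1] X move#6: -1:+1/0*
[0] end (terminal -1, O#7); searched 6 to 6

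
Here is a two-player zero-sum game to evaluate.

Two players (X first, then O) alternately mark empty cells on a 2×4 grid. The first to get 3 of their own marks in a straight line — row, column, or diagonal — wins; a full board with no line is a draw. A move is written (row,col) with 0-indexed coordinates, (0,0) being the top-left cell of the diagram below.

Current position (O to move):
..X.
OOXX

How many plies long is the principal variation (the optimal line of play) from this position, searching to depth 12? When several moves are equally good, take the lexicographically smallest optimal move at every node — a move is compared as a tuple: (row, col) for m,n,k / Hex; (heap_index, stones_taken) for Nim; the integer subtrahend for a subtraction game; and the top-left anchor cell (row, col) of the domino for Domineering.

PV length from [..X./OOXX]: 3 plies

p1 O@[..X./OOXX]: (0,0)[O.X./OOXX]+0* (0,1)[.OX./OOXX]+0 (0,3)[..XO/OOXX]+0
p2 X@[O.X./OOXX]: (0,1)[OXX./OOXX]+0* (0,3)[O.XX/OOXX]+0
p3 O@[OXX./OOXX]: (0,3)[OXXO/OOXX]+0*
p4 X@[OXXO/OOXX] terminal +0; root [..X./OOXX] d12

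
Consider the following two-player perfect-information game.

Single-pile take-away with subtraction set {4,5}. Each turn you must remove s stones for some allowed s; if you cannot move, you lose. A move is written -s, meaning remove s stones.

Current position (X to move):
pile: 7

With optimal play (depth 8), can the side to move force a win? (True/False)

ply 1, X at 7 | -4=+1→3*; -5=+1→2
ply 2: 3 is terminal -1 (O); from 7 depth 8

X winning at [7]: True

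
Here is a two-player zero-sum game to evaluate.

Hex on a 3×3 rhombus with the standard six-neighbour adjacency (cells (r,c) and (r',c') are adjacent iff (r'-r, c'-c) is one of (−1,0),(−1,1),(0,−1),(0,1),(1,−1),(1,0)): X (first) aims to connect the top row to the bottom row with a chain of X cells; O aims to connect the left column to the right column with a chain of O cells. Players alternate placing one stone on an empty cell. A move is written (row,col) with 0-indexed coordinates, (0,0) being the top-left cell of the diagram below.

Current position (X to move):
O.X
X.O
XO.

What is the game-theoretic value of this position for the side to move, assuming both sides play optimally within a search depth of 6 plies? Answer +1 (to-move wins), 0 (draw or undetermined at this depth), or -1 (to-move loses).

value(O.X/X.O/XO., X) = +1

p1 X@[O.X/X.O/XO.]: (0,1)[OXX/X.O/XO.]+1* (1,1)[O.X/XXO/XO.]+1 (2,2)[O.X/X.O/XOX]+1
p2 O@[OXX/X.O/XO.] terminal -1; root [O.X/X.O/XO.] d6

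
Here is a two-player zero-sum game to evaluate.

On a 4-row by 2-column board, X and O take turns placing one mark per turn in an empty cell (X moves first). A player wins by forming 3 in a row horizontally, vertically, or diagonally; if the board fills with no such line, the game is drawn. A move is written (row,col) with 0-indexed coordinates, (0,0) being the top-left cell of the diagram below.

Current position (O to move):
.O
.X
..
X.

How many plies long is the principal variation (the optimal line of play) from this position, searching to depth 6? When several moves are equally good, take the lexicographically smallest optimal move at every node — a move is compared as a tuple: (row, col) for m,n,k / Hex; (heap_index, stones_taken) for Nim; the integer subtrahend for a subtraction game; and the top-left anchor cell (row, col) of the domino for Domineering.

[.O/.X/../X.] O move#1: (0,0):+0/OO/.X/../X.*, (1,0):+0/.O/OX/../X., (2,0):+0/.O/.X/O./X., (2,1):+0/.O/.X/.O/X., (3,1):+0/.O/.X/../XO
[OO/.X/../X.] X move#2: (1,0):+0/OO/XX/../X.*, (2,0):+0/OO/.X/X./X., (2,1):+0/OO/.X/.X/X., (3,1):+0/OO/.X/../XX
[OO/XX/../X.] O move#3: (2,0):+0/OO/XX/O./X.*, (2,1):-1/OO/XX/.O/X., (3,1):-1/OO/XX/../XO
[OO/XX/O./X.] X move#4: (2,1):+0/OO/XX/OX/X.*, (3,1):+0/OO/XX/O./XX
[OO/XX/OX/X.] O move#5: (3,1):+0/OO/XX/OX/XO*
[OO/XX/OX/XO] end (terminal +0, X#6); searched .O/.X/../X. to 6

PV length from [.O/.X/../X.]: 5 plies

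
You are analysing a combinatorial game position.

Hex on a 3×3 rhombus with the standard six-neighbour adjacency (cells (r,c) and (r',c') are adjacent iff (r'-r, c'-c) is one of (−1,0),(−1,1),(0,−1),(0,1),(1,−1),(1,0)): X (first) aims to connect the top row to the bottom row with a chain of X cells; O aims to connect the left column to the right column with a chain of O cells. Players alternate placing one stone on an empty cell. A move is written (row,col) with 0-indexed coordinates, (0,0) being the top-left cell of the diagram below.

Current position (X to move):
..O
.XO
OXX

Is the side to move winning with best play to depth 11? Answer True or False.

[..O/.XO/OXX] X move#1: (0,0):+1/X.O/.XO/OXX*, (0,1):+1/.XO/.XO/OXX, (1,0):+1/..O/XXO/OXX
[X.O/.XO/OXX] O move#2: (0,1):-1/XOO/.XO/OXX*, (1,0):-1/X.O/OXO/OXX
[XOO/.XO/OXX] X move#3: (1,0):+1/XOO/XXO/OXX*
[XOO/XXO/OXX] end (terminal -1, O#4); searched ..O/.XO/OXX to 11

X winning at [..O/.XO/OXX]: True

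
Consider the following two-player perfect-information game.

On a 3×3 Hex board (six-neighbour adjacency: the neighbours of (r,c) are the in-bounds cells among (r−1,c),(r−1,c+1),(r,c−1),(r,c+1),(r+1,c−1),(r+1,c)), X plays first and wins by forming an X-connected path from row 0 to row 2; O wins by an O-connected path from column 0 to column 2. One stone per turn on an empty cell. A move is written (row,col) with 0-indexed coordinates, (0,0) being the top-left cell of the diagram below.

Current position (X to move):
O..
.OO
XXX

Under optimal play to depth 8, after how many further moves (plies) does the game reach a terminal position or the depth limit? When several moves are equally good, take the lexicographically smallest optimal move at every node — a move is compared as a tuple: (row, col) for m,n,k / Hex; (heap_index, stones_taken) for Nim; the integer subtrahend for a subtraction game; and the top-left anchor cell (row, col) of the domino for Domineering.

PV length from [O../.OO/XXX]: 2 plies

ply 1, X at O../.OO/XXX | (0,1)=-1→OX./.OO/XXX*; (0,2)=-1→O.X/.OO/XXX; (1,0)=-1→O../XOO/XXX
ply 2, O at OX./.OO/XXX | (0,2)=-1→OXO/.OO/XXX; (1,0)=+1→OX./OOO/XXX*
ply 3: OX./OOO/XXX is terminal -1 (X); from O../.OO/XXX depth 8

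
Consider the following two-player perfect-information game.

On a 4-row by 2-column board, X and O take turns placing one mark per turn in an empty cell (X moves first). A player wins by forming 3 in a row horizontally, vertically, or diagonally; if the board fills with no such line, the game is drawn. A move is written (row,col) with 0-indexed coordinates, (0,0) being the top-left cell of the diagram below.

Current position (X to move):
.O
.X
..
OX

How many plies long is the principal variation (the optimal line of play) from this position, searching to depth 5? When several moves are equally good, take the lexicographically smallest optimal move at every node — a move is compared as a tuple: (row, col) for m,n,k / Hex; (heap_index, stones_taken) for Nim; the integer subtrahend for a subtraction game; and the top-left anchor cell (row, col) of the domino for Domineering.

ply 1, X at .O/.X/../OX | (0,0)=+0→XO/.X/../OX; (1,0)=+0→.O/XX/../OX; (2,0)=+0→.O/.X/X./OX; (2,1)=+1→.O/.X/.X/OX*
ply 2: .O/.X/.X/OX is terminal -1 (O); from .O/.X/../OX depth 5

PV length from [.O/.X/../OX]: 1 ply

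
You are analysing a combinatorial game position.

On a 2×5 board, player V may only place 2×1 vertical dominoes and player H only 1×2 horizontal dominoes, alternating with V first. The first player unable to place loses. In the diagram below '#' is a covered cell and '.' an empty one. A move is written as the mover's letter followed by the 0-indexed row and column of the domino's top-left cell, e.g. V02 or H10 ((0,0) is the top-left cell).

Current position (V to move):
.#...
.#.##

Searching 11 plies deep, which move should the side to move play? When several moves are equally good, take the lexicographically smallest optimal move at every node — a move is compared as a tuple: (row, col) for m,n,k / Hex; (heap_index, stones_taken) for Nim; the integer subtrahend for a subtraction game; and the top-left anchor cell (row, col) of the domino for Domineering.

p1 V@[.#.../.#.##]: V00[##.../##.##]-1 V02[.##../.####]+1*
p2 H@[.##../.####]: H03[.####/.####]-1*
p3 V@[.####/.####]: V00[#####/#####]+1*
p4 H@[#####/#####] terminal -1; root [.#.../.#.##] d11

V's best at [.#.../.#.##]: V02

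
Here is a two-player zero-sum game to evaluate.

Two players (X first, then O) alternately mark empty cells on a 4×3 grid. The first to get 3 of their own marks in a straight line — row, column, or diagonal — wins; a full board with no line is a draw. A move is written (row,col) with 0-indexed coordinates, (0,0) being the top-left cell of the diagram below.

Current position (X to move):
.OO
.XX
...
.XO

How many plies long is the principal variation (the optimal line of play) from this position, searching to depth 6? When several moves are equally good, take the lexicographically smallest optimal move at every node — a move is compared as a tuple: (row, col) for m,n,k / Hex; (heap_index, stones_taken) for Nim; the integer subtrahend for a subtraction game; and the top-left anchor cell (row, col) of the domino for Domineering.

p1 X@[.OO/.XX/.../.XO]: (0,0)[XOO/.XX/.../.XO]+1* (1,0)[.OO/XXX/.../.XO]+1 (2,0)[.OO/.XX/X../.XO]-1 (2,1)[.OO/.XX/.X./.XO]+1 (2,2)[.OO/.XX/..X/.XO]-1 (3,0)[.OO/.XX/.../XXO]-1
p2 O@[XOO/.XX/.../.XO]: (1,0)[XOO/OXX/.../.XO]-1* (2,0)[XOO/.XX/O../.XO]-1 (2,1)[XOO/.XX/.O./.XO]-1 (2,2)[XOO/.XX/..O/.XO]-1 (3,0)[XOO/.XX/.../OXO]-1
p3 X@[XOO/OXX/.../.XO]: (2,0)[XOO/OXX/X../.XO]-1 (2,1)[XOO/OXX/.X./.XO]+1* (2,2)[XOO/OXX/..X/.XO]+1 (3,0)[XOO/OXX/.../XXO]-1
p4 O@[XOO/OXX/.X./.XO] terminal -1; root [.OO/.XX/.../.XO] d6

PV length from [.OO/.XX/.../.XO]: 3 plies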